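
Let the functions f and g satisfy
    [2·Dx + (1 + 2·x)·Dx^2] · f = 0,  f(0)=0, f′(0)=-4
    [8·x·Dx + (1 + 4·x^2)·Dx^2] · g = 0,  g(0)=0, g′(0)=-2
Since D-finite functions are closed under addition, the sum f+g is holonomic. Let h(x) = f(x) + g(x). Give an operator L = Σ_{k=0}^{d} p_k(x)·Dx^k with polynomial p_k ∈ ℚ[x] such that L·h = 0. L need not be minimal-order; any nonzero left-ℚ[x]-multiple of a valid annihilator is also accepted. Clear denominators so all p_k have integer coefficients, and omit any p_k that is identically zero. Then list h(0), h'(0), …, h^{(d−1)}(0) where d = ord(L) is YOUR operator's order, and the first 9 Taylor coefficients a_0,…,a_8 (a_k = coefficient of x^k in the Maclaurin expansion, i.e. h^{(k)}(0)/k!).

L = (-8 - 48·x + 96·x^2 + 64·x^3)·Dx + (-8 - 16·x + 192·x^3 + 128·x^4)·Dx^2 + (-1 + 2·x + 8·x^2 + 16·x^3 + 48·x^4 + 32·x^5)·Dx^3  (order 3).
h: a_k = 0, -6, 4, -8/3, 8, -96/5, 64/3, -128/7, 64, …
ICs: h(0) = 0, h′(0) = -6, h′′(0) = 8.

f: a_k = 0, -4, 4, -16/3, 8, -64/5, 64/3, -256/7, 64, …
g: a_k = 0, -2, 0, 8/3, 0, -32/5, 0, 128/7, 0, …
Sum ⇒ L₀ = lclm(L_f,L_g) in ℚ(x)⟨Dx⟩.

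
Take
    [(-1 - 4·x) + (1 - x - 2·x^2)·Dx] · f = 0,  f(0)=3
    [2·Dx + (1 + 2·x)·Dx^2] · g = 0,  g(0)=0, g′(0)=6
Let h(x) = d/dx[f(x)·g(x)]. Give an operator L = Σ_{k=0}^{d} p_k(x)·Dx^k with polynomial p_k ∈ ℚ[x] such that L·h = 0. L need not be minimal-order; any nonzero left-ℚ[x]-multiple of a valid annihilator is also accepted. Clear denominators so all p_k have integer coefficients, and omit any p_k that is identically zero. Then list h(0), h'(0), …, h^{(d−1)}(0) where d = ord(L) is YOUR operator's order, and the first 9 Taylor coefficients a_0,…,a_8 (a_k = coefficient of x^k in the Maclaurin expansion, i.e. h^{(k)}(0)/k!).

f: a_k = 3, 3, 9, 15, 33, 63, 129, 255, 513, …
g: a_k = 0, 6, -6, 8, -12, 96/5, -32, 384/7, -96, …
L₀ := L_f ⊗_s L_g (sym. prod.), ord ≤ 2.
h=h₀': d/dx-closure on L₀ ⇒ L.
L = (60 + 216·x + 288·x^2) + (5 + 66·x + 240·x^2 + 224·x^3)·Dx + (-3 - 11·x + 4·x^2 + 44·x^3 + 32·x^4)·Dx^2  (order 2).
h: a_k = 18, 0, 180, 96, 1008, 4608/5, 25248/5, 41472/7, 849024/35, …
ICs: h(0) = 18, h′(0) = 0.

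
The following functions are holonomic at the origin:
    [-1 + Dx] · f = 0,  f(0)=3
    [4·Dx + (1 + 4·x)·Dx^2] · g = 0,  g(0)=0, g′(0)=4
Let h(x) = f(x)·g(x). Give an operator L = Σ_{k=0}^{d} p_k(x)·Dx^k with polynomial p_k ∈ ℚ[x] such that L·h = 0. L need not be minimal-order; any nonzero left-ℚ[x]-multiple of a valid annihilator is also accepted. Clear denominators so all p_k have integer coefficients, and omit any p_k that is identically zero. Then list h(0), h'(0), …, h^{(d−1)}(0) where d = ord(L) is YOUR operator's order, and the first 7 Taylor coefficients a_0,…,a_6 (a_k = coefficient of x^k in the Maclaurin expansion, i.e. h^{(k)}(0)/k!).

L = (-3 + 4·x) + (2 - 8·x)·Dx + (1 + 4·x)·Dx^2  (order 2).
h: a_k = 0, 12, -12, 46, -138, 4509/10, -9119/6, …
ICs: h(0) = 0, h′(0) = 12.

f: a_k = 3, 3, 3/2, 1/2, 1/8, 1/40, 1/240, …
g: a_k = 0, 4, -8, 64/3, -64, 1024/5, -2048/3, …
Product ⇒ symmetric product L₀, ord ≤ 2.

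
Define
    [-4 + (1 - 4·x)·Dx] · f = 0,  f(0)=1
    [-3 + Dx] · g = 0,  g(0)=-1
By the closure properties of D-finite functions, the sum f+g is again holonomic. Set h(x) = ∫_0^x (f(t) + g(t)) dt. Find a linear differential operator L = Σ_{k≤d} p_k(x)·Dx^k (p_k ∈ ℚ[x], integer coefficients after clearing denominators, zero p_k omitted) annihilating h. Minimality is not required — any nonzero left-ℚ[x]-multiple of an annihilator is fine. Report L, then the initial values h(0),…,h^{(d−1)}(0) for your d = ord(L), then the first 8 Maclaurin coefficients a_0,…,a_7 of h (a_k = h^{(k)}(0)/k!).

f: a_k = 1, 4, 16, 64, 256, 1024, 4096, 16384, …
g: a_k = -1, -3, -9/2, -9/2, -27/8, -81/40, -81/80, -243/560, …
h₀=f+g: left-lcm gives L₀, ord ≤ 2.
∫: right-multiply L₀ by Dx.
L = (-60 - 144·x)·Dx + (23 + 72·x - 144·x^2)·Dx^2 + (-1 - 8·x + 48·x^2)·Dx^3  (order 3).
h: a_k = 0, 0, 1/2, 23/6, 119/8, 2021/40, 40879/240, 327599/560, …
ICs: h(0) = 0, h′(0) = 0, h′′(0) = 1.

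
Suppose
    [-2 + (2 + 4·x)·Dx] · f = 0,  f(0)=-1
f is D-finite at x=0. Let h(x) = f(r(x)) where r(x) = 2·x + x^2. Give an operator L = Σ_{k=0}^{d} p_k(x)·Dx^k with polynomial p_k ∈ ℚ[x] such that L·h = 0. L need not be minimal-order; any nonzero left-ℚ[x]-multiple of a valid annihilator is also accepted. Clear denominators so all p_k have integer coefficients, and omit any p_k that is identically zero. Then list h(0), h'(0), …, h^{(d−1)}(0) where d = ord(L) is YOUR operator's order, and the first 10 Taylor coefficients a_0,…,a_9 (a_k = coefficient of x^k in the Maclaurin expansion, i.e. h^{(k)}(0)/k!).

f: a_k = -1, -1, 1/2, -1/2, 5/8, -7/8, 21/16, -33/16, 429/128, -715/128, …
L₀ from L_f via x↦r, Dx↦r'^{-1}Dx.
L = (-2 - 2·x) + (1 + 4·x + 2·x^2)·Dx  (order 1).
h: a_k = -1, -2, 1, -2, 9/2, -11, 57/2, -77, 1717/8, -2451/4, …
ICs: h(0) = -1.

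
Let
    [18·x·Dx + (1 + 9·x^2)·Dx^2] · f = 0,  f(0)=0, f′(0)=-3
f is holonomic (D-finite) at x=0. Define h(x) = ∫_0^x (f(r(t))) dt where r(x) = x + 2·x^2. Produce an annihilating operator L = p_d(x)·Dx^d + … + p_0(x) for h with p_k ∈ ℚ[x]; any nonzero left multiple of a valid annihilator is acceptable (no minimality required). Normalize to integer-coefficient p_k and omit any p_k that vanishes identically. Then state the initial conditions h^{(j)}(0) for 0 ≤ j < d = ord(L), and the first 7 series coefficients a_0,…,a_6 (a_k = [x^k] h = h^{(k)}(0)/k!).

f: a_k = 0, -3, 0, 9, 0, -243/5, 0, …
Substitute x→r, Dx→(1/r')Dx; clear ⇒ L₀.
h=∫h₀ ⇒ L = L₀·Dx.
L = (-4 + 18·x + 144·x^2 + 432·x^3 + 432·x^4)·Dx^2 + (1 + 4·x + 9·x^2 + 72·x^3 + 180·x^4 + 144·x^5)·Dx^3  (order 3).
h: a_k = 0, 0, -3/2, -2, 9/4, 54/5, 99/10, …
ICs: h(0) = 0, h′(0) = 0, h′′(0) = -3.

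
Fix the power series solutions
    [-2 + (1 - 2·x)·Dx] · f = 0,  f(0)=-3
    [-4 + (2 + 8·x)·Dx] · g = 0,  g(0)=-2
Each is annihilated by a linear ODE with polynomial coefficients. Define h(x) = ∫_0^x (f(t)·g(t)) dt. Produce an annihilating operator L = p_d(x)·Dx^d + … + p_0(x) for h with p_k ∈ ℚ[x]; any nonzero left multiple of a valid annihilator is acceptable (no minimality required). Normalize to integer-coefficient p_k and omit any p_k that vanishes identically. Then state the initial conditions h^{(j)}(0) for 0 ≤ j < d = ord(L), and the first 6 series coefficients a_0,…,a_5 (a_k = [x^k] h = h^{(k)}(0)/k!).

L = (4 + 4·x)·Dx + (-1 - 2·x + 8·x^2)·Dx^2  (order 2).
h: a_k = 0, 6, 12, 12, 24, 132/5, …
ICs: h(0) = 0, h′(0) = 6.

f: a_k = -3, -6, -12, -24, -48, -96, …
g: a_k = -2, -4, 4, -8, 20, -56, …
L₀ := L_f ⊗_s L_g (sym. prod.), ord ≤ 1.
h=∫₀ˣh₀: take L = L₀·Dx.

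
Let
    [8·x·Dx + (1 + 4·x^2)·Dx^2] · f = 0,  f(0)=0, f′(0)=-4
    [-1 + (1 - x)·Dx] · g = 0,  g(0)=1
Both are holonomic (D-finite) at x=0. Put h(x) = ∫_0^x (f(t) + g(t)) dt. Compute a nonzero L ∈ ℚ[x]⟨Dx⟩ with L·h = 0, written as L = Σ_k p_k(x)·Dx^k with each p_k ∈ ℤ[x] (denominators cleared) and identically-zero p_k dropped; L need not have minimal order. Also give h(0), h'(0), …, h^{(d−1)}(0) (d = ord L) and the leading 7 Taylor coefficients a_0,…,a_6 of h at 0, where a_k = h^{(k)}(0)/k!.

L = (8 - 32·x - 96·x^2)·Dx^2 + (-7 + 8·x + 20·x^2 - 96·x^3)·Dx^3 + (1 + 3·x + 12·x^3 - 16·x^4)·Dx^4  (order 4).
h: a_k = 0, 1, -3/2, 1/3, 19/12, 1/5, -59/30, …
ICs: h(0) = 0, h′(0) = 1, h′′(0) = -3, h′′′(0) = 2.

f: a_k = 0, -4, 0, 16/3, 0, -64/5, 0, …
g: a_k = 1, 1, 1, 1, 1, 1, 1, …
f+g: L₀ = lclm(L_f,L_g), ord ≤ 2+1.
h=∫₀ˣh₀: take L = L₀·Dx.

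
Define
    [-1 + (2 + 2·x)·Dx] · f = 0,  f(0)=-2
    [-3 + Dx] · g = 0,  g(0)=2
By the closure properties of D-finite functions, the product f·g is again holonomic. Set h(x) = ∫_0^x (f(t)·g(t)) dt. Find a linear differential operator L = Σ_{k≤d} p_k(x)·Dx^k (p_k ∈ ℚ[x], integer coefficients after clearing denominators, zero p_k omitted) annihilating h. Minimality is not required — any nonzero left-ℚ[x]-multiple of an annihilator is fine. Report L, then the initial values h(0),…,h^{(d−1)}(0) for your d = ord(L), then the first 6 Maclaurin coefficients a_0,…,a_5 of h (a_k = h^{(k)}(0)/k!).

f: a_k = -2, -1, 1/4, -1/8, 5/64, -7/128, …
g: a_k = 2, 6, 9, 9, 27/4, 81/20, …
h₀=f·g: eliminate ⇒ L₀, order ≤ 1·1.
Integrate: L := L₀·Dx.
L = (-7 - 6·x)·Dx + (2 + 2·x)·Dx^2  (order 2).
h: a_k = 0, -4, -7, -47/6, -103/16, -667/160, …
ICs: h(0) = 0, h′(0) = -4.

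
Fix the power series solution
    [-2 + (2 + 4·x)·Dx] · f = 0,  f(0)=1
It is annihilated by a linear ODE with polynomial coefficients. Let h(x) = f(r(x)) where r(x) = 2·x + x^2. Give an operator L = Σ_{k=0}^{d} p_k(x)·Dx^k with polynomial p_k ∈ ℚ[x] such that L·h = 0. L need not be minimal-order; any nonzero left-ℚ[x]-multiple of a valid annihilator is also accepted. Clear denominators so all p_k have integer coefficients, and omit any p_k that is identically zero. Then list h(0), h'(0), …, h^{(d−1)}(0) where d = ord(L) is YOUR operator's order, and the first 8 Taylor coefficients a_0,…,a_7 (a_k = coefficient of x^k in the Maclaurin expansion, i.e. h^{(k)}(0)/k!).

f: a_k = 1, 1, -1/2, 1/2, -5/8, 7/8, -21/16, 33/16, …
Substitute x→r, Dx→(1/r')Dx; clear ⇒ L₀.
L = (-2 - 2·x) + (1 + 4·x + 2·x^2)·Dx  (order 1).
h: a_k = 1, 2, -1, 2, -9/2, 11, -57/2, 77, …
ICs: h(0) = 1.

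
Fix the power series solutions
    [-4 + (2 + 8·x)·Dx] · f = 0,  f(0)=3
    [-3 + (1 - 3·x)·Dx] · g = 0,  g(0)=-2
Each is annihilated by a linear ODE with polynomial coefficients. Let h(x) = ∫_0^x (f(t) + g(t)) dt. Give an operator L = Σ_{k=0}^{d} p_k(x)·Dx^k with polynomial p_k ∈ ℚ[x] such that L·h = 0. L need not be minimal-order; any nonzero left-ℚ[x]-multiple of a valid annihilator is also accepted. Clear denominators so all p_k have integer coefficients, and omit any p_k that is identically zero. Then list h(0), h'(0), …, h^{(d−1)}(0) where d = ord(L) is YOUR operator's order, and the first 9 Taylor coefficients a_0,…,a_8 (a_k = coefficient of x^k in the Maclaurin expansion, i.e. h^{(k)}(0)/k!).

L = (48 + 108·x)·Dx + (-22 - 120·x - 324·x^2)·Dx^2 + (1 + 19·x + 6·x^2 - 216·x^3)·Dx^3  (order 3).
h: a_k = 0, 1, 0, -8, -21/2, -192/5, -67, -1710/7, -1791/4, …
ICs: h(0) = 0, h′(0) = 1, h′′(0) = 0.

f: a_k = 3, 6, -6, 12, -30, 84, -252, 792, -2574, …
g: a_k = -2, -6, -18, -54, -162, -486, -1458, -4374, -13122, …
Weyl lclm of L_f,L_g ⇒ L₀ (ord ≤ 2).
h=∫₀ˣh₀: take L = L₀·Dx.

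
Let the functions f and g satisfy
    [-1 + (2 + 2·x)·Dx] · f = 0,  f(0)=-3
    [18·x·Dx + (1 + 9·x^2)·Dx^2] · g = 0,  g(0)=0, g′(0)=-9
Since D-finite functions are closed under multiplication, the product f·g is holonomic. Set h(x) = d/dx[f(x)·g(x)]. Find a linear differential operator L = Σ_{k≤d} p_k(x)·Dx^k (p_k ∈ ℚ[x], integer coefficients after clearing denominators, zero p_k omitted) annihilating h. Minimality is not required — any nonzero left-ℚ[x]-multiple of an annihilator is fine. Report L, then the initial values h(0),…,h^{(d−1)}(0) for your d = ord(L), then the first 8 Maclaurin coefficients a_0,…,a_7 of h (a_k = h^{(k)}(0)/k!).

L = (23 + 120·x - 570·x^2 - 648·x^3 - 81·x^4) + (52 + 220·x - 936·x^2 - 3048·x^3 - 2268·x^4 - 324·x^5)·Dx + (4 - 40·x - 68·x^2 - 432·x^3 - 948·x^4 - 648·x^5 - 108·x^6)·Dx^2  (order 2).
h: a_k = 27, 27, -2025/8, -621/4, 285741/128, 823203/640, -102642957/5120, -98944983/8960, …
ICs: h(0) = 27, h′(0) = 27.

f: a_k = -3, -3/2, 3/8, -3/16, 15/128, -21/256, 63/1024, -99/2048, …
g: a_k = 0, -9, 0, 27, 0, -729/5, 0, 6561/7, …
f·g: L₀ = L_f ⊗_s L_g, ord ≤ 1·2.
Differentiate: ansatz ord ≤ ord L₀ ⇒ L.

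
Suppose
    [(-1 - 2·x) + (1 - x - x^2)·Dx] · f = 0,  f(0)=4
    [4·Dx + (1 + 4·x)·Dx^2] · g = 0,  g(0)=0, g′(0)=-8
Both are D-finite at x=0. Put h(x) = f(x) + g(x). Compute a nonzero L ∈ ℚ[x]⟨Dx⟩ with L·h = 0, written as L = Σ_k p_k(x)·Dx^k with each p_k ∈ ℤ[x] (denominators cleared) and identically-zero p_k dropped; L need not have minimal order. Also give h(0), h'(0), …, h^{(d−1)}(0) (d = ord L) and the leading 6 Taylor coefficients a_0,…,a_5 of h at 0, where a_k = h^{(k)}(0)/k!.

f: a_k = 4, 4, 8, 12, 20, 32, …
g: a_k = 0, -8, 16, -128/3, 128, -2048/5, …
h₀=f+g: left-lcm gives L₀, ord ≤ 3.
L = (100 + 272·x + 392·x^2 + 144·x^3 + 96·x^4)·Dx + (-7 + 96·x + 434·x^2 + 540·x^3 + 304·x^4 + 160·x^5)·Dx^2 + (-4 - 25·x - 28·x^2 + 46·x^3 + 73·x^4 + 76·x^5 + 32·x^6)·Dx^3  (order 3).
h: a_k = 4, -4, 24, -92/3, 148, -1888/5, …
ICs: h(0) = 4, h′(0) = -4, h′′(0) = 48.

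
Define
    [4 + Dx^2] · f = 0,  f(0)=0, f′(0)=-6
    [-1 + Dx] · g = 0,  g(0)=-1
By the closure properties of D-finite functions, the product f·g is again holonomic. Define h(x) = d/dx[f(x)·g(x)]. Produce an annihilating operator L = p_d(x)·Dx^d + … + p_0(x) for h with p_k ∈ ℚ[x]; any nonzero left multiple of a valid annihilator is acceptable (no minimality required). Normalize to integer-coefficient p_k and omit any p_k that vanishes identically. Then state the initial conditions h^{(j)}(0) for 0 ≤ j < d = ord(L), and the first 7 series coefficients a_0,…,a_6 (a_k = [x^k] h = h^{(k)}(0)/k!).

L = 5 - 2·Dx + Dx^2  (order 2).
h: a_k = 6, 12, -3, -12, -19/4, 11/10, 139/120, …
ICs: h(0) = 6, h′(0) = 12.

f: a_k = 0, -6, 0, 4, 0, -4/5, 0, …
g: a_k = -1, -1, -1/2, -1/6, -1/24, -1/120, -1/720, …
h₀=f·g: eliminate ⇒ L₀, order ≤ 2·1.
h₀' ⇒ L via d/dx closure of L₀.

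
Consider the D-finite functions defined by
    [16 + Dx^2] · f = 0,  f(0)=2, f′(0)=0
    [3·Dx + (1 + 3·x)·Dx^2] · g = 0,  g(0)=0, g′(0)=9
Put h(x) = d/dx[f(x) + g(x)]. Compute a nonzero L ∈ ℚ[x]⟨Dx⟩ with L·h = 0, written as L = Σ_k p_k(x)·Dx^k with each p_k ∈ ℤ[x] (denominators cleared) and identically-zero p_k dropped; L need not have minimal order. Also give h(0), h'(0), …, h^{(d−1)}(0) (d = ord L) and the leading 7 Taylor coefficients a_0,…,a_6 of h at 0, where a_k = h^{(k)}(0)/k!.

L = (1680 + 2304·x + 3456·x^2) + (272 + 1584·x + 3456·x^2 + 3456·x^3)·Dx + (105 + 144·x + 216·x^2)·Dx^2 + (17 + 99·x + 216·x^2 + 216·x^3)·Dx^3  (order 3).
h: a_k = 9, -59, 81, -473/3, 729, -33829/15, 6561, …
ICs: h(0) = 9, h′(0) = -59, h′′(0) = 162.

f: a_k = 2, 0, -16, 0, 64/3, 0, -512/45, …
g: a_k = 0, 9, -27/2, 27, -243/4, 729/5, -729/2, …
Sum ⇒ L₀ = lclm(L_f,L_g) in ℚ(x)⟨Dx⟩.
Differentiate: ansatz ord ≤ ord L₀ ⇒ L.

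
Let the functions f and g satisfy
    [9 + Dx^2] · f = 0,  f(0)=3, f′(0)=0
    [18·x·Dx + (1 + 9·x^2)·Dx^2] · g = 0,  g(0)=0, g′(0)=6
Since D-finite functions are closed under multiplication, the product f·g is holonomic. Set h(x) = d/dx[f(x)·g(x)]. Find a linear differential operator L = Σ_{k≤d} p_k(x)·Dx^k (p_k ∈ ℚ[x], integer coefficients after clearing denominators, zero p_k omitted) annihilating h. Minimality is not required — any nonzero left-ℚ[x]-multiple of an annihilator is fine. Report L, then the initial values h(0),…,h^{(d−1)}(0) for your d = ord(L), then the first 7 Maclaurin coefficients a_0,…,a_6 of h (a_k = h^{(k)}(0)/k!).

L = (8910 + 214326·x^2 + 3024621·x^4 + 5668704·x^6 + 6377292·x^8 + 9565938·x^10 + 43046721·x^12) + (5508·x + 207036·x^3 + 1837080·x^5 + 4723920·x^7 + 10628820·x^9 + 19131876·x^11)·Dx + (1080 + 27540·x^2 + 389286·x^4 + 971028·x^6 + 1889568·x^8 + 4251528·x^10 + 9565938·x^12)·Dx^2 + (612·x + 23004·x^3 + 204120·x^5 + 524880·x^7 + 1180980·x^9 + 2125764·x^11)·Dx^3 + (10 + 414·x^2 + 5913·x^4 + 37908·x^6 + 131220·x^8 + 354294·x^10 + 531441·x^12)·Dx^4  (order 4).
h: a_k = 18, 0, -405, 0, 11907/4, 0, -948429/40, …
ICs: h(0) = 18, h′(0) = 0, h′′(0) = -810, h′′′(0) = 0.

f: a_k = 3, 0, -27/2, 0, 81/8, 0, -243/80, …
g: a_k = 0, 6, 0, -18, 0, 486/5, 0, …
f·g: L₀ = L_f ⊗_s L_g, ord ≤ 2·2.
h₀' ⇒ L via d/dx closure of L₀.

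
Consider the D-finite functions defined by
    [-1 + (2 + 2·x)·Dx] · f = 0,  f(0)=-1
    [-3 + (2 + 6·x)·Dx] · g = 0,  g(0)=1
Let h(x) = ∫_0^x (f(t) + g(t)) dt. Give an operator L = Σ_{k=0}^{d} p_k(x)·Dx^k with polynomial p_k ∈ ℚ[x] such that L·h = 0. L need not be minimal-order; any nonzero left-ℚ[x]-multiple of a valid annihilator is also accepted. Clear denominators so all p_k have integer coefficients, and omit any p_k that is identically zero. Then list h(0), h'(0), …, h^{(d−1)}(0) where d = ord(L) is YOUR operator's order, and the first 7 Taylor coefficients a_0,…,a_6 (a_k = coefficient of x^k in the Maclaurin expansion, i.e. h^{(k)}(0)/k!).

f: a_k = -1, -1/2, 1/8, -1/16, 5/128, -7/256, 21/1024, …
g: a_k = 1, 3/2, -9/8, 27/16, -405/128, 1701/256, -15309/1024, …
Weyl lclm of L_f,L_g ⇒ L₀ (ord ≤ 2).
h=∫₀ˣh₀: take L = L₀·Dx.
L = -3·Dx + (8 + 12·x)·Dx^2 + (4 + 16·x + 12·x^2)·Dx^3  (order 3).
h: a_k = 0, 0, 1/2, -1/3, 13/32, -5/8, 847/768, …
ICs: h(0) = 0, h′(0) = 0, h′′(0) = 1.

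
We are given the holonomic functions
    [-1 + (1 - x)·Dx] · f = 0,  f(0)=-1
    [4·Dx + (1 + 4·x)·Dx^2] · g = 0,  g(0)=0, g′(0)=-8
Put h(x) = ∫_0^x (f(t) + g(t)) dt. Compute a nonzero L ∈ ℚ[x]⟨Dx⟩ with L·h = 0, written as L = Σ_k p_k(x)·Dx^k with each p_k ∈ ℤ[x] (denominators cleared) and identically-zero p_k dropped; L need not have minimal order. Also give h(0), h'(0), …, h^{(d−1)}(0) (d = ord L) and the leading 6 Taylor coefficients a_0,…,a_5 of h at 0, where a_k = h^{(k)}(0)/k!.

L = (44 + 16·x)·Dx^2 + (-13 + 56·x + 32·x^2)·Dx^3 + (-3 - 11·x + 6·x^2 + 8·x^3)·Dx^4  (order 4).
h: a_k = 0, -1, -9/2, 5, -131/12, 127/5, …
ICs: h(0) = 0, h′(0) = -1, h′′(0) = -9, h′′′(0) = 30.

f: a_k = -1, -1, -1, -1, -1, -1, …
g: a_k = 0, -8, 16, -128/3, 128, -2048/5, …
Sum ⇒ L₀ = lclm(L_f,L_g) in ℚ(x)⟨Dx⟩.
h=∫₀ˣh₀: take L = L₀·Dx.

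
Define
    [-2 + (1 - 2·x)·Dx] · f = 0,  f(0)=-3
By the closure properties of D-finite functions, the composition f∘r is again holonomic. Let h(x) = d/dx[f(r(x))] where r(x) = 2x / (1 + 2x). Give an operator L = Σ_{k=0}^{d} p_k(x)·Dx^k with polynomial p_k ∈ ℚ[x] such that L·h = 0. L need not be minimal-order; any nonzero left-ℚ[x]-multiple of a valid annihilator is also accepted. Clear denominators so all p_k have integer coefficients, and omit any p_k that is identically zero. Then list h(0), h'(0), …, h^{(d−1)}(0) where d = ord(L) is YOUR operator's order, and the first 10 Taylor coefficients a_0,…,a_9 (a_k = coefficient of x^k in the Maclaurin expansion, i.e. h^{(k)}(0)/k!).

L = 4 + (-1 + 2·x)·Dx  (order 1).
h: a_k = -12, -48, -144, -384, -960, -2304, -5376, -12288, -27648, -61440, …
ICs: h(0) = -12.

f: a_k = -3, -6, -12, -24, -48, -96, -192, -384, -768, -1536, …
f∘r: x↦r, Dx↦Dx/r' in L_f ⇒ L₀.
h=h₀': d/dx-closure on L₀ ⇒ L.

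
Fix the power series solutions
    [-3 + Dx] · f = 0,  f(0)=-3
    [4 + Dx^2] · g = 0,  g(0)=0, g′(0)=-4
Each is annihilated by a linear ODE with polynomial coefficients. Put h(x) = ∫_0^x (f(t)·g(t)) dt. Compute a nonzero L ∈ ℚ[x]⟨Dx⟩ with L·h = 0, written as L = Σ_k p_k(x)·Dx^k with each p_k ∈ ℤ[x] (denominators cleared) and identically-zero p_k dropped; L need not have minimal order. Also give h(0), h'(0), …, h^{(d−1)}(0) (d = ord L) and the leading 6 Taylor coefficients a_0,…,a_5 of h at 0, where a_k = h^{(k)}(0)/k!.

f: a_k = -3, -9, -27/2, -27/2, -81/8, -243/40, …
g: a_k = 0, -4, 0, 8/3, 0, -8/15, …
h₀=f·g: eliminate ⇒ L₀, order ≤ 1·2.
h=∫h₀ ⇒ L = L₀·Dx.
L = 13·Dx - 6·Dx^2 + Dx^3  (order 3).
h: a_k = 0, 0, 6, 12, 23/2, 6, …
ICs: h(0) = 0, h′(0) = 0, h′′(0) = 12.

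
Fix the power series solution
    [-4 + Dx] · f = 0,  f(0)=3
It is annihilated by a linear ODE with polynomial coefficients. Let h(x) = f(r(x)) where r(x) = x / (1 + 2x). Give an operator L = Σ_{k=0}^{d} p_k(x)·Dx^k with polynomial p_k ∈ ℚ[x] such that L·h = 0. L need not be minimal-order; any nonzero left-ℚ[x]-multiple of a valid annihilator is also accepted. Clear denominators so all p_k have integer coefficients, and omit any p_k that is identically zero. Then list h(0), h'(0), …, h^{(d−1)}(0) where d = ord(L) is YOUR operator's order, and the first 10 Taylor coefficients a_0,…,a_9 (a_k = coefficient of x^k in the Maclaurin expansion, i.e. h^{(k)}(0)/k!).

f: a_k = 3, 12, 24, 32, 32, 128/5, 256/15, 1024/105, 512/105, 2048/945, …
Substitute x→r, Dx→(1/r')Dx; clear ⇒ L₀.
L = -4 + (1 + 4·x + 4·x^2)·Dx  (order 1).
h: a_k = 3, 12, 0, -16, 32, -192/5, 256/15, 1280/21, -8192/35, 72704/135, …
ICs: h(0) = 3.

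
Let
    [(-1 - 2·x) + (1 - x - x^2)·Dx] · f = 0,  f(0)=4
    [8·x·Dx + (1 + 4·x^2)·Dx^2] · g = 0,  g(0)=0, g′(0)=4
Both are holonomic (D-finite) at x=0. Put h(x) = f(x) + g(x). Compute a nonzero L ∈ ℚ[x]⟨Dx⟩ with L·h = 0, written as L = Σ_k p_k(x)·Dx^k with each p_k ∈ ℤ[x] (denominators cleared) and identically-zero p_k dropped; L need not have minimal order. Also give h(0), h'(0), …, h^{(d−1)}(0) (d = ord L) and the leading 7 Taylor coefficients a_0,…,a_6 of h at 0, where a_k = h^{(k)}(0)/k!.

L = (-16 + 64·x + 400·x^2 + 576·x^3 + 696·x^4 + 96·x^6)·Dx + (13 + 24·x + 22·x^2 + 204·x^3 + 548·x^4 + 488·x^5 + 48·x^6 + 96·x^7)·Dx^2 + (-2 - 5·x - 14·x^2 + 2·x^3 - 13·x^4 + 92·x^5 + 48·x^6 + 16·x^7 + 16·x^8)·Dx^3  (order 3).
h: a_k = 4, 8, 8, 20/3, 20, 224/5, 52, …
ICs: h(0) = 4, h′(0) = 8, h′′(0) = 16.

f: a_k = 4, 4, 8, 12, 20, 32, 52, …
g: a_k = 0, 4, 0, -16/3, 0, 64/5, 0, …
f+g: L₀ = lclm(L_f,L_g), ord ≤ 1+2.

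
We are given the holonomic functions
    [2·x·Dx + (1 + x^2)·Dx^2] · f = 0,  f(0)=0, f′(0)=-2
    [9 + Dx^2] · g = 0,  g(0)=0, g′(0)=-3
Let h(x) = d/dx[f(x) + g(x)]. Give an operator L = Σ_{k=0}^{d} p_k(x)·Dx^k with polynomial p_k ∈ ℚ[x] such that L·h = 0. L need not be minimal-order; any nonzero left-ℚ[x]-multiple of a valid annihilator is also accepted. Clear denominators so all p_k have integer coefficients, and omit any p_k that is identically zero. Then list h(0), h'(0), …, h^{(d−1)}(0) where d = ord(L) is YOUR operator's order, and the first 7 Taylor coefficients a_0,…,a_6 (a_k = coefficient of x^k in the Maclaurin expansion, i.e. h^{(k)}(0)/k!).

L = (-54·x + 540·x^3 + 162·x^5) + (63 + 279·x^2 + 297·x^4 + 81·x^6)·Dx + (-6·x + 60·x^3 + 18·x^5)·Dx^2 + (7 + 31·x^2 + 33·x^4 + 9·x^6)·Dx^3  (order 3).
h: a_k = -5, 0, 31/2, 0, -97/8, 0, 403/80, …
ICs: h(0) = -5, h′(0) = 0, h′′(0) = 31.

f: a_k = 0, -2, 0, 2/3, 0, -2/5, 0, …
g: a_k = 0, -3, 0, 9/2, 0, -81/40, 0, …
f+g: L₀ = lclm(L_f,L_g), ord ≤ 2+2.
Derive L from L₀ (diff closure).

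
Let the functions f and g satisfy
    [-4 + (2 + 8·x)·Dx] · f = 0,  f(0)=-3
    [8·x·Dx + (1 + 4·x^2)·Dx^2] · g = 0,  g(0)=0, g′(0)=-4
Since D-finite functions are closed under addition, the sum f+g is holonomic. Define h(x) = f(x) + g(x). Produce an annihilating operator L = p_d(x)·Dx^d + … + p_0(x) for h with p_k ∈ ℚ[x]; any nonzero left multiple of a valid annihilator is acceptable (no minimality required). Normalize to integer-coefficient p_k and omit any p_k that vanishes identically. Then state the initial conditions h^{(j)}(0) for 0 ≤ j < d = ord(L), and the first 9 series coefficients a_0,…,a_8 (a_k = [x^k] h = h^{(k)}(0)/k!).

f: a_k = -3, -6, 6, -12, 30, -84, 252, -792, 2574, …
g: a_k = 0, -4, 0, 16/3, 0, -64/5, 0, 256/7, 0, …
Sum ⇒ L₀ = lclm(L_f,L_g) in ℚ(x)⟨Dx⟩.
L = (-8 - 80·x + 96·x^2 + 192·x^3)·Dx + (-10 - 32·x - 64·x^2 + 384·x^3 + 672·x^4)·Dx^2 + (-1 + 24·x^2 + 48·x^3 + 112·x^4 + 192·x^5)·Dx^3  (order 3).
h: a_k = -3, -10, 6, -20/3, 30, -484/5, 252, -5288/7, 2574, …
ICs: h(0) = -3, h′(0) = -10, h′′(0) = 12.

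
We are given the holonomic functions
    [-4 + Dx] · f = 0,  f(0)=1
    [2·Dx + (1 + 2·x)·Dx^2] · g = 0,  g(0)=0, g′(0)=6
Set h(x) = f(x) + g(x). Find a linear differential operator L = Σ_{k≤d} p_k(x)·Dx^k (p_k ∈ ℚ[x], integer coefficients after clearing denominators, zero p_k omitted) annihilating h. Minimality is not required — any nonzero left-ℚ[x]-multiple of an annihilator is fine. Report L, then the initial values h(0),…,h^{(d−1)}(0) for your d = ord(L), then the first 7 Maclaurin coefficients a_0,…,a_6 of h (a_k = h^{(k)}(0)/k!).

L = (-32 - 32·x)·Dx + (-4 - 32·x - 32·x^2)·Dx^2 + (3 + 10·x + 8·x^2)·Dx^3  (order 3).
h: a_k = 1, 10, 2, 56/3, -4/3, 416/15, -1184/45, …
ICs: h(0) = 1, h′(0) = 10, h′′(0) = 4.

f: a_k = 1, 4, 8, 32/3, 32/3, 128/15, 256/45, …
g: a_k = 0, 6, -6, 8, -12, 96/5, -32, …
L₀ := lclm(L_f,L_g); ord L₀ ≤ 1+2.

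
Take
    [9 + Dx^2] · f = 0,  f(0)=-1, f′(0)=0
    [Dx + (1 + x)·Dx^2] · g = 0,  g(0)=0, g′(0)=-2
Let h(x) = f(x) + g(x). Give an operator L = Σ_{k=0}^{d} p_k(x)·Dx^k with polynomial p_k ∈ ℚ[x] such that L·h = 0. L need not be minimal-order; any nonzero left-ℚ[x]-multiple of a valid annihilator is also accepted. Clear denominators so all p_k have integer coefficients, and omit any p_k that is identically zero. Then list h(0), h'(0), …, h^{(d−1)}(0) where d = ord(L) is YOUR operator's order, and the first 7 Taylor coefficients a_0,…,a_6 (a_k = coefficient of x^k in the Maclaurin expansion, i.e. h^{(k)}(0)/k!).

L = (135 + 162·x + 81·x^2)·Dx + (99 + 261·x + 243·x^2 + 81·x^3)·Dx^2 + (15 + 18·x + 9·x^2)·Dx^3 + (11 + 29·x + 27·x^2 + 9·x^3)·Dx^4  (order 4).
h: a_k = -1, -2, 11/2, -2/3, -23/8, -2/5, 323/240, …
ICs: h(0) = -1, h′(0) = -2, h′′(0) = 11, h′′′(0) = -4.

f: a_k = -1, 0, 9/2, 0, -27/8, 0, 81/80, …
g: a_k = 0, -2, 1, -2/3, 1/2, -2/5, 1/3, …
Weyl lclm of L_f,L_g ⇒ L₀ (ord ≤ 4).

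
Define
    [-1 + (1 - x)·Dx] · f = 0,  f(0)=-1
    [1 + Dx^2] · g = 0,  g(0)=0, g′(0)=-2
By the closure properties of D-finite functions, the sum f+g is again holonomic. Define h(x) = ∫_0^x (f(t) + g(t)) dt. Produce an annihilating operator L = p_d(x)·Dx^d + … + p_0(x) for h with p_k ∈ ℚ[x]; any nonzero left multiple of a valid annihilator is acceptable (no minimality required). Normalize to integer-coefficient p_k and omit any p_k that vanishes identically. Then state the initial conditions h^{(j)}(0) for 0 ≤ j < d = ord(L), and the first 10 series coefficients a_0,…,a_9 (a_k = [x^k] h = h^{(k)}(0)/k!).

L = (7 - 2·x + x^2)·Dx + (-3 + 5·x - 3·x^2 + x^3)·Dx^2 + (7 - 2·x + x^2)·Dx^3 + (-3 + 5·x - 3·x^2 + x^3)·Dx^4  (order 4).
h: a_k = 0, -1, -3/2, -1/3, -1/6, -1/5, -61/360, -1/7, -2519/20160, -1/9, …
ICs: h(0) = 0, h′(0) = -1, h′′(0) = -3, h′′′(0) = -2.

f: a_k = -1, -1, -1, -1, -1, -1, -1, -1, -1, -1, …
g: a_k = 0, -2, 0, 1/3, 0, -1/60, 0, 1/2520, 0, -1/181440, …
f+g: L₀ = lclm(L_f,L_g), ord ≤ 1+2.
Integrate: L := L₀·Dx.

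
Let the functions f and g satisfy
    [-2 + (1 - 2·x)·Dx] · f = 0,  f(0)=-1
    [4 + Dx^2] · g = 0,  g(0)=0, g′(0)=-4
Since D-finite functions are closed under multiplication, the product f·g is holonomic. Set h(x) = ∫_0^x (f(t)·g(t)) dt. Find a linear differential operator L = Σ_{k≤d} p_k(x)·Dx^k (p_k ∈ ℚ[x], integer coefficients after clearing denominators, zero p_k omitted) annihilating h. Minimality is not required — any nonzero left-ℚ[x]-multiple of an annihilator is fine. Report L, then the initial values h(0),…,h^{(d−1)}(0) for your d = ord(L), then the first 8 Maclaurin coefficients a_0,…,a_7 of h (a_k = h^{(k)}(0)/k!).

f: a_k = -1, -2, -4, -8, -16, -32, -64, -128, …
g: a_k = 0, -4, 0, 8/3, 0, -8/15, 0, 16/315, …
h₀=f·g: eliminate ⇒ L₀, order ≤ 1·2.
h=∫₀ˣh₀: take L = L₀·Dx.
L = (-4 + 8·x)·Dx + 4·Dx^2 + (-1 + 2·x)·Dx^3  (order 3).
h: a_k = 0, 0, 2, 8/3, 10/3, 16/3, 404/45, 1616/105, …
ICs: h(0) = 0, h′(0) = 0, h′′(0) = 4.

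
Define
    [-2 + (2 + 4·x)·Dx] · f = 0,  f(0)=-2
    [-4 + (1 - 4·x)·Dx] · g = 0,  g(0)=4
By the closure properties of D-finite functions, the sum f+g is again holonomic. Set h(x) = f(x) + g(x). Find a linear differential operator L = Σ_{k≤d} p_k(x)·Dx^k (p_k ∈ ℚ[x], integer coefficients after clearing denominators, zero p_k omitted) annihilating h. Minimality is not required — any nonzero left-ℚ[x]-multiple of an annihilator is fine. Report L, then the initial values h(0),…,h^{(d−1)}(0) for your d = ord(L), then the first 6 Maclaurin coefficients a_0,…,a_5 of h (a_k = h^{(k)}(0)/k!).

L = (12 + 16·x) + (-11 - 40·x - 48·x^2)·Dx + (1 + 2·x - 16·x^2 - 32·x^3)·Dx^2  (order 2).
h: a_k = 2, 14, 65, 255, 4101/4, 16377/4, …
ICs: h(0) = 2, h′(0) = 14.

f: a_k = -2, -2, 1, -1, 5/4, -7/4, …
g: a_k = 4, 16, 64, 256, 1024, 4096, …
Sum ⇒ L₀ = lclm(L_f,L_g) in ℚ(x)⟨Dx⟩.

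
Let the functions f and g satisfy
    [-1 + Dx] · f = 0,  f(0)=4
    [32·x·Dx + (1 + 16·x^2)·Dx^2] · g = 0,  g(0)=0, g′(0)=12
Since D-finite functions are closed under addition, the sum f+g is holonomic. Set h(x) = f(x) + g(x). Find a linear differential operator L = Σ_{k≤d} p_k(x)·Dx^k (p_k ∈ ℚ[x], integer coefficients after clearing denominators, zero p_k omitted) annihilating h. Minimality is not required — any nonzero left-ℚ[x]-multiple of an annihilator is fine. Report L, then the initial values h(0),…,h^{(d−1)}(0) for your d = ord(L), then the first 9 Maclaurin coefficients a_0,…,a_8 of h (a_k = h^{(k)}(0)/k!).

f: a_k = 4, 4, 2, 2/3, 1/6, 1/30, 1/180, 1/1260, 1/10080, …
g: a_k = 0, 12, 0, -64, 0, 3072/5, 0, -49152/7, 0, …
Weyl lclm of L_f,L_g ⇒ L₀ (ord ≤ 3).
L = (32 - 32·x - 1536·x^2 - 512·x^3)·Dx + (-33 + 1504·x^2 - 256·x^4)·Dx^2 + (1 + 32·x + 32·x^2 + 512·x^3 + 256·x^4)·Dx^3  (order 3).
h: a_k = 4, 16, 2, -190/3, 1/6, 18433/30, 1/180, -8847359/1260, 1/10080, …
ICs: h(0) = 4, h′(0) = 16, h′′(0) = 4.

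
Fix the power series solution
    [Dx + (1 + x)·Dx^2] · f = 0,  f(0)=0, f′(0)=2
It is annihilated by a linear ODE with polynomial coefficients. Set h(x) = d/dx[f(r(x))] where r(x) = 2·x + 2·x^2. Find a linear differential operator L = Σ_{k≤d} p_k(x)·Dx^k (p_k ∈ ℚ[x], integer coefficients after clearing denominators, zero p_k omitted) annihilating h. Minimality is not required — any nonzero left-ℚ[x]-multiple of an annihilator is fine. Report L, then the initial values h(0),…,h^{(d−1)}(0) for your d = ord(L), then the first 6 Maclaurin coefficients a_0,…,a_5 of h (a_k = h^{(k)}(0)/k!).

f: a_k = 0, 2, -1, 2/3, -1/2, 2/5, …
f∘r: x↦r, Dx↦Dx/r' in L_f ⇒ L₀.
h=h₀': d/dx-closure on L₀ ⇒ L.
L = (4·x + 4·x^2) + (1 + 4·x + 6·x^2 + 4·x^3)·Dx  (order 1).
h: a_k = 4, 0, -8, 16, -16, 0, …
ICs: h(0) = 4.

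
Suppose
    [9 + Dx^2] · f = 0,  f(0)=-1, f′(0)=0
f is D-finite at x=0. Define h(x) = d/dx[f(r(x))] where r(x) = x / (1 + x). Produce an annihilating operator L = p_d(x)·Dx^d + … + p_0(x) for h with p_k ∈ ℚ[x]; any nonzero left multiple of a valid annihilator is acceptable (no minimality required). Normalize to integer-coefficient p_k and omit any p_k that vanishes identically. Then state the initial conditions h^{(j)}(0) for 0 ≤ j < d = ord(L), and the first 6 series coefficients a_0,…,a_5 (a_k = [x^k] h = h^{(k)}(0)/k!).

f: a_k = -1, 0, 9/2, 0, -27/8, 0, …
h₀=f(r): pull back L_f along r ⇒ L₀.
Derive L from L₀ (diff closure).
L = (15 + 12·x + 6·x^2) + (6 + 18·x + 18·x^2 + 6·x^3)·Dx + (1 + 4·x + 6·x^2 + 4·x^3 + x^4)·Dx^2  (order 2).
h: a_k = 0, 9, -27, 81/2, -45/2, -2457/40, …
ICs: h(0) = 0, h′(0) = 9.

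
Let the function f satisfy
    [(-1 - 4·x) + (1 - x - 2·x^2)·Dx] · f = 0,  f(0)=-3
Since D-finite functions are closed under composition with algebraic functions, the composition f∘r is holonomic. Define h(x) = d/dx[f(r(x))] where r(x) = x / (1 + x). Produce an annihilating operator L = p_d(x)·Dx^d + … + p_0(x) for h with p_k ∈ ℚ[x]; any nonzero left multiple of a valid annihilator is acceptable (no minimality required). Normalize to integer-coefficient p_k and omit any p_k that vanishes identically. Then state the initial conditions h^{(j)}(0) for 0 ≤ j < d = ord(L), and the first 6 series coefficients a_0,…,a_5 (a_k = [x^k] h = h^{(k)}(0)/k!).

L = (4 + 12·x + 36·x^2 + 20·x^3) + (-1 - 7·x - 9·x^2 + 7·x^3 + 10·x^4)·Dx  (order 1).
h: a_k = -3, -12, 0, -48, 60, -216, …
ICs: h(0) = -3.

f: a_k = -3, -3, -9, -15, -33, -63, …
h₀=f(r): pull back L_f along r ⇒ L₀.
Differentiate: ansatz ord ≤ ord L₀ ⇒ L.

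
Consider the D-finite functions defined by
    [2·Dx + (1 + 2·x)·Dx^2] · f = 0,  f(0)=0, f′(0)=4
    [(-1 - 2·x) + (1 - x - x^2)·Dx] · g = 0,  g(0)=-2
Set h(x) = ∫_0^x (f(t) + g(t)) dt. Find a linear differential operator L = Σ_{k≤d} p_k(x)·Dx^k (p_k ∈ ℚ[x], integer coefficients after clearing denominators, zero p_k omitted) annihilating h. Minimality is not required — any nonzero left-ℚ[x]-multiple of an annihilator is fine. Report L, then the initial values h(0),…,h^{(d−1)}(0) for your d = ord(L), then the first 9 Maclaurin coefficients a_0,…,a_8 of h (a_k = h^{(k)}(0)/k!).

f: a_k = 0, 4, -4, 16/3, -8, 64/5, -64/3, 256/7, -64, …
g: a_k = -2, -2, -4, -6, -10, -16, -26, -42, -68, …
h₀=f+g: left-lcm gives L₀, ord ≤ 3.
h=∫h₀ ⇒ L = L₀·Dx.
L = (-34 - 92·x - 116·x^2 - 48·x^3 - 24·x^4)·Dx^2 + (-5 - 60·x - 170·x^2 - 180·x^3 - 100·x^4 - 40·x^5)·Dx^3 + (3 + 11·x + 5·x^2 - 20·x^3 - 30·x^4 - 24·x^5 - 8·x^6)·Dx^4  (order 4).
h: a_k = 0, -2, 1, -8/3, -1/6, -18/5, -8/15, -142/21, -19/28, …
ICs: h(0) = 0, h′(0) = -2, h′′(0) = 2, h′′′(0) = -16.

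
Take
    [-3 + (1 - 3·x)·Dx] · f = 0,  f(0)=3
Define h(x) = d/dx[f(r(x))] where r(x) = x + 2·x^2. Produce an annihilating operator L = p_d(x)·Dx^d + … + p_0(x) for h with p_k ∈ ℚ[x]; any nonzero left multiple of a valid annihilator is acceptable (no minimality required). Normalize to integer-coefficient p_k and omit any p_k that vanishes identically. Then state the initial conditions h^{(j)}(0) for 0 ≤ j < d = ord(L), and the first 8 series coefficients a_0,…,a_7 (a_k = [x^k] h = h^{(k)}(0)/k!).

f: a_k = 3, 9, 27, 81, 243, 729, 2187, 6561, …
Substitute x→r, Dx→(1/r')Dx; clear ⇒ L₀.
h₀' ⇒ L via d/dx closure of L₀.
L = (10 + 36·x + 72·x^2) + (-1 - x + 18·x^2 + 24·x^3)·Dx  (order 1).
h: a_k = 9, 90, 567, 3348, 18225, 95742, 488187, 2439720, …
ICs: h(0) = 9.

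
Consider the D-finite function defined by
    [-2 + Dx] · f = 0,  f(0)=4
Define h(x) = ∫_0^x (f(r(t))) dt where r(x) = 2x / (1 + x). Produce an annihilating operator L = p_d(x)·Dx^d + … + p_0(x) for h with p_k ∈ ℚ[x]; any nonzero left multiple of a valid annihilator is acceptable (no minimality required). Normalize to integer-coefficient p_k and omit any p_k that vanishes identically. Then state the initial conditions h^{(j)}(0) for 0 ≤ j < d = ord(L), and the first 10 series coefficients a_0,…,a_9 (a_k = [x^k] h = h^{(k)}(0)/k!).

L = -4·Dx + (1 + 2·x + x^2)·Dx^2  (order 2).
h: a_k = 0, 4, 8, 16/3, -4/3, -16/15, 56/45, -176/315, -34/315, 1264/2835, …
ICs: h(0) = 0, h′(0) = 4.

f: a_k = 4, 8, 8, 16/3, 8/3, 16/15, 16/45, 32/315, 8/315, 16/2835, …
Substitute x→r, Dx→(1/r')Dx; clear ⇒ L₀.
h=∫₀ˣh₀: take L = L₀·Dx.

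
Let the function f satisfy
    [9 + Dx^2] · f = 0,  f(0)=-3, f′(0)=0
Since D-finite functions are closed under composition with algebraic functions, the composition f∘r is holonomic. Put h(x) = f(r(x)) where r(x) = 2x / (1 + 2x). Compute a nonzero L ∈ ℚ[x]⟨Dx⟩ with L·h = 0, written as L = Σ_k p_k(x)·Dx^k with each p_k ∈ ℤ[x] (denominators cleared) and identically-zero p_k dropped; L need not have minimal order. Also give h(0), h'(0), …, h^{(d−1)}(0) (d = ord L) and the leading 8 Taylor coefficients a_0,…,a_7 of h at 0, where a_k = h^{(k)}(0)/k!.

L = 36 + (4 + 24·x + 48·x^2 + 32·x^3)·Dx + (1 + 8·x + 24·x^2 + 32·x^3 + 16·x^4)·Dx^2  (order 2).
h: a_k = -3, 0, 54, -216, 486, -432, -9828/5, 66096/5, …
ICs: h(0) = -3, h′(0) = 0.

f: a_k = -3, 0, 27/2, 0, -81/8, 0, 243/80, 0, …
L₀ from L_f via x↦r, Dx↦r'^{-1}Dx.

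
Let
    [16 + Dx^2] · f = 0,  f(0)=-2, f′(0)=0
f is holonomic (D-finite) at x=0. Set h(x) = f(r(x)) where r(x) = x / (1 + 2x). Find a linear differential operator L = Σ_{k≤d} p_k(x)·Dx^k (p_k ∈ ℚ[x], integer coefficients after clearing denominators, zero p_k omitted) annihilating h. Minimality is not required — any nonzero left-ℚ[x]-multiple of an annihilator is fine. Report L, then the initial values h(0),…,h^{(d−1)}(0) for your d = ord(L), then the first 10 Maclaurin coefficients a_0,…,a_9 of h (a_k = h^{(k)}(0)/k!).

L = 16 + (4 + 24·x + 48·x^2 + 32·x^3)·Dx + (1 + 8·x + 24·x^2 + 32·x^3 + 16·x^4)·Dx^2  (order 2).
h: a_k = -2, 0, 16, -64, 512/3, -1024/3, 19712/45, 1024/5, -1205248/315, 5292032/315, …
ICs: h(0) = -2, h′(0) = 0.

f: a_k = -2, 0, 16, 0, -64/3, 0, 512/45, 0, -1024/315, 0, …
h₀=f(r): pull back L_f along r ⇒ L₀.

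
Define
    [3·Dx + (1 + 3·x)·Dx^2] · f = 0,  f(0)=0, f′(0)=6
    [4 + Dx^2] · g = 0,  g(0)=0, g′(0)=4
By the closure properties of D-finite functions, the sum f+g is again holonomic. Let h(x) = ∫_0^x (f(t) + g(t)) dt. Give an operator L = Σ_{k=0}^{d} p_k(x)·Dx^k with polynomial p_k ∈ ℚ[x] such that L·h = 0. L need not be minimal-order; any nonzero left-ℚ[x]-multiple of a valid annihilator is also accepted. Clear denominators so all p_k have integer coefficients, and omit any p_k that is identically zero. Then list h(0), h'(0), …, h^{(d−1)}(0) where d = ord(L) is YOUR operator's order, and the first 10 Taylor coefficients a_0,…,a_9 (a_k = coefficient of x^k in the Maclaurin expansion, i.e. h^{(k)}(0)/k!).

L = (348 + 144·x + 216·x^2)·Dx^2 + (44 + 180·x + 216·x^2 + 216·x^3)·Dx^3 + (87 + 36·x + 54·x^2)·Dx^4 + (11 + 45·x + 54·x^2 + 54·x^3)·Dx^5  (order 5).
h: a_k = 0, 0, 5, -3, 23/6, -81/10, 733/45, -243/7, 98407/1260, -729/4, …
ICs: h(0) = 0, h′(0) = 0, h′′(0) = 10, h′′′(0) = -18, h′′′′(0) = 92.

f: a_k = 0, 6, -9, 18, -81/2, 486/5, -243, 4374/7, -6561/4, 4374, …
g: a_k = 0, 4, 0, -8/3, 0, 8/15, 0, -16/315, 0, 8/2835, …
Weyl lclm of L_f,L_g ⇒ L₀ (ord ≤ 4).
∫: right-multiply L₀ by Dx.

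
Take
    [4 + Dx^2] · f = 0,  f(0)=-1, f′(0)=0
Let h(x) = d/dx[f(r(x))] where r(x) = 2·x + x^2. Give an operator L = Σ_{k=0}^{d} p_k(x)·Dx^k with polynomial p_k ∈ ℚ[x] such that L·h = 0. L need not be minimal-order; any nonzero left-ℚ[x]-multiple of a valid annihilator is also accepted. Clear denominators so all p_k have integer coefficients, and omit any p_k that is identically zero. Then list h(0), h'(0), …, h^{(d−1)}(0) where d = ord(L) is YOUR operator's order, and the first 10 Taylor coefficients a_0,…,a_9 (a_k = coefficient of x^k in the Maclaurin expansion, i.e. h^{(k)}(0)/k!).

f: a_k = -1, 0, 2, 0, -2/3, 0, 4/45, 0, -2/315, 0, …
f∘r: x↦r, Dx↦Dx/r' in L_f ⇒ L₀.
Derive L from L₀ (diff closure).
L = (19 + 64·x + 96·x^2 + 64·x^3 + 16·x^4) + (-3 - 3·x)·Dx + (1 + 2·x + x^2)·Dx^2  (order 2).
h: a_k = 0, 16, 24, -104/3, -320/3, -928/15, 1232/15, 47984/315, 2432/35, -163168/2835, …
ICs: h(0) = 0, h′(0) = 16.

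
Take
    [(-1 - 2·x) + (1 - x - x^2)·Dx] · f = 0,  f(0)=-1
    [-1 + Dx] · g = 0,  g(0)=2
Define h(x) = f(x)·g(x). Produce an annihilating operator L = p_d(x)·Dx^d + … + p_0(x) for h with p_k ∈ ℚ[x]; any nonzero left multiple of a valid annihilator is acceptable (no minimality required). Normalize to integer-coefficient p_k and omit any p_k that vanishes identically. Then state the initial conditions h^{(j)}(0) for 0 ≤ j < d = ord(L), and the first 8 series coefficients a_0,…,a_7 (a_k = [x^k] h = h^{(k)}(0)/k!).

f: a_k = -1, -1, -2, -3, -5, -8, -13, -21, …
g: a_k = 2, 2, 1, 1/3, 1/12, 1/60, 1/360, 1/2520, …
Sym-product of L_f,L_g gives L₀ (≤ ord 1).
L = (2 + x - x^2) + (-1 + x + x^2)·Dx  (order 1).
h: a_k = -2, -4, -7, -34/3, -221/12, -893/30, -17347/360, -98221/1260, …
ICs: h(0) = -2.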